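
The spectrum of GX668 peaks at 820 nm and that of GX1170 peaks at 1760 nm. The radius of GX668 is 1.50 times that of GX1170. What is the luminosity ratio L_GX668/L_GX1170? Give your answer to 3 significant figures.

Wien's law gives T ∝ 1/λ_max, so T_GX668/T_GX1170 = λ_GX1170/λ_GX668 = 1760/820 = 2.146.
Then L ∝ R²T⁴ gives L_GX668/L_GX1170 = (1.50)² × (2.146)⁴ = 2.250 × 21.22 = 47.75.

47.8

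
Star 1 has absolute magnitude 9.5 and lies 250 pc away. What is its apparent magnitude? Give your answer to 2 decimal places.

m = M + 5 log₁₀(d/10 pc) = 9.5 + 5 log₁₀(250/10)
  = 9.5 + 5 × 1.398 = 9.5 + 6.99 = 16.49.

16.49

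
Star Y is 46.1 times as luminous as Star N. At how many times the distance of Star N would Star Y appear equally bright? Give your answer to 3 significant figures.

6.79

Equal flux requires L_Y/d_Y² = L_N/d_N², so d_Y/d_N = √(L_Y/L_N)
= √(46.1) = 6.790.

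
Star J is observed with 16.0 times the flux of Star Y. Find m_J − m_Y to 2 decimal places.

-3.01

m_J − m_Y = −2.5 log₁₀(F_J/F_Y) = −2.5 log₁₀(16.0) = −2.5 × (1.204) = -3.010.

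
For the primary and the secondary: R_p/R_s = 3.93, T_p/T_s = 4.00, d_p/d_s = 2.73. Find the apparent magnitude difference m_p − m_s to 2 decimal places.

L_p/L_s = (3.93)²(4.00)⁴ = 3954.
F_p/F_s = (L_p/L_s)/(d_p/d_s)² = 3954/7.453 = 530.5.
m_p − m_s = −2.5 log₁₀(530.5) = -6.81.

-6.81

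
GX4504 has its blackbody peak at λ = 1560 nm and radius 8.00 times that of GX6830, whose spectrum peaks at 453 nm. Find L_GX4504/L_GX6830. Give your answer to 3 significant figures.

0.455

Wien's law gives T ∝ 1/λ_max, so T_GX4504/T_GX6830 = λ_GX6830/λ_GX4504 = 453/1560 = 0.2904.
Then L ∝ R²T⁴ gives L_GX4504/L_GX6830 = (8.00)² × (0.2904)⁴ = 64.00 × 0.007110 = 0.4551.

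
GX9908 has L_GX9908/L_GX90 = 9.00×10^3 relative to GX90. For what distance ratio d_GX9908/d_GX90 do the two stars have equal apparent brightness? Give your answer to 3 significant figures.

94.9

Equal flux requires L_GX9908/d_GX9908² = L_GX90/d_GX90², so d_GX9908/d_GX90 = √(L_GX9908/L_GX90)
= √(9.00×10^3) = 94.87.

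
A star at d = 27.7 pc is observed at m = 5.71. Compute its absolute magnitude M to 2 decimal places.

M = m − 5 log₁₀(d/10 pc) = 5.71 − 5 log₁₀(27.7/10)
  = 5.71 − 5 × 0.442 = 5.71 − 2.21 = 3.50.

3.50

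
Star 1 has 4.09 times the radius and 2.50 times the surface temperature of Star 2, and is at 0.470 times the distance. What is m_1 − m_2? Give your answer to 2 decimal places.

-8.68

L_1/L_2 = (4.09)²(2.50)⁴ = 653.4.
F_1/F_2 = (L_1/L_2)/(d_1/d_2)² = 653.4/0.2209 = 2958.
m_1 − m_2 = −2.5 log₁₀(2958) = -8.68.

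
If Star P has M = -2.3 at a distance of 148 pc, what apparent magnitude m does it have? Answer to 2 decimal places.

3.55

m = M + 5 log₁₀(d/10 pc) = -2.3 + 5 log₁₀(148/10)
  = -2.3 + 5 × 1.170 = -2.3 + 5.85 = 3.55.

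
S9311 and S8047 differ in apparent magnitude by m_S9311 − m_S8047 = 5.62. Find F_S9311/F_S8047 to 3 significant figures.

0.00565

F_S9311/F_S8047 = 10^(−(m_S9311 − m_S8047)/2.5) = 10^(-5.62/2.5) = 10^-2.248 = 0.005649.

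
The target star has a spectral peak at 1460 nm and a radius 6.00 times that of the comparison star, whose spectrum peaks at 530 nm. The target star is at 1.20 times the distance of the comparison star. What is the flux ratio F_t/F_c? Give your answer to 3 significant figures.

0.434

Wien's law: T_t/T_c = λ_c/λ_t = 530/1460 = 0.3630.
L_t/L_c = (R_t/R_c)²(T_t/T_c)⁴ = (6.00)²(0.3630)⁴ = 0.6252.
F_t/F_c = (L_t/L_c)/(d_t/d_c)² = 0.6252/(1.20)² = 0.4341.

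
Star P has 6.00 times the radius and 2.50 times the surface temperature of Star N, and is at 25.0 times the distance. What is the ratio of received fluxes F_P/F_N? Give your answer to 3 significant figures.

2.25

L_P/L_N = (R_P/R_N)²(T_P/T_N)⁴ = (6.00)² × (2.50)⁴ = 1406.
F_P/F_N = (L_P/L_N)/(d_P/d_N)² = 1406 / (25.0)² = 2.250.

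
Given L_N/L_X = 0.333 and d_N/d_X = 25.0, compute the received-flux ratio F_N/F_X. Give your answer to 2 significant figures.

5.3×10^-4

F = L/(4πd²), so F_N/F_X = (L_N/L_X) / (d_N/d_X)²
= 0.333 / (25.0)² = 0.333 / 625.0 = 5.328×10^-4.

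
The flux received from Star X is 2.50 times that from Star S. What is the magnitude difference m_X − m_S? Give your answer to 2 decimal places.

-0.99

m_X − m_S = −2.5 log₁₀(F_X/F_S) = −2.5 log₁₀(2.50) = −2.5 × (0.398) = -0.995.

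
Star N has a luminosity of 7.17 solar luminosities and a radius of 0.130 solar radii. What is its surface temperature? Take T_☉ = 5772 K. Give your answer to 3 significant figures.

T/T_☉ = (L/L_☉)^(1/4) / (R/R_☉)^(1/2)
T = 5772 × (7.17)^(1/4) / √(0.130) = 5772 × 1.636 / 0.3606 = 2.620×10^4 K.

2.62×10^4 K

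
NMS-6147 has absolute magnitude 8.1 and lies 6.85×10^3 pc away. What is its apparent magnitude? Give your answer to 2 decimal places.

m = M + 5 log₁₀(d/10 pc) = 8.1 + 5 log₁₀(6.85×10^3/10)
  = 8.1 + 5 × 2.836 = 8.1 + 14.18 = 22.28.

22.28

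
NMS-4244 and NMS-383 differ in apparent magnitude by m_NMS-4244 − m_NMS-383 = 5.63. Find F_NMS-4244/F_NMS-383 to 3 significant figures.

0.00560

F_NMS-4244/F_NMS-383 = 10^(−(m_NMS-4244 − m_NMS-383)/2.5) = 10^(-5.63/2.5) = 10^-2.252 = 0.005598.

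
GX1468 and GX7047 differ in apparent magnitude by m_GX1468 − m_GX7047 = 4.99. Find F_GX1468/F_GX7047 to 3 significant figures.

F_GX1468/F_GX7047 = 10^(−(m_GX1468 − m_GX7047)/2.5) = 10^(-4.99/2.5) = 10^-1.996 = 0.01009.

0.0101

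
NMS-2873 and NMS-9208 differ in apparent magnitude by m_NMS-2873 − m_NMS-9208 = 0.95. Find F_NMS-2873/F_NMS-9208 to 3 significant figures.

0.417

F_NMS-2873/F_NMS-9208 = 10^(−(m_NMS-2873 − m_NMS-9208)/2.5) = 10^(-0.95/2.5) = 10^-0.380 = 0.4169.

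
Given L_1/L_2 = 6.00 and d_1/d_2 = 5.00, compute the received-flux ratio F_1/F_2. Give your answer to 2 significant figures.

0.24

F = L/(4πd²), so F_1/F_2 = (L_1/L_2) / (d_1/d_2)²
= 6.00 / (5.00)² = 6.00 / 25.00 = 0.2400.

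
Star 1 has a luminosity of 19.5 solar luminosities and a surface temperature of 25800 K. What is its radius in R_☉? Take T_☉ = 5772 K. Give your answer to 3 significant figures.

R/R_☉ = √(L/L_☉) / (T/T_☉)² = √(19.5) / (4.470)²
       = 4.416 / 19.98 = 0.2210.

0.221 R_☉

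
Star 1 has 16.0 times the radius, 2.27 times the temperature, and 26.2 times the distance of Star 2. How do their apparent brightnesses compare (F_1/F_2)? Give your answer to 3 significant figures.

L_1/L_2 = (R_1/R_2)²(T_1/T_2)⁴ = (16.0)² × (2.27)⁴ = 6797.
F_1/F_2 = (L_1/L_2)/(d_1/d_2)² = 6797 / (26.2)² = 9.902.

9.90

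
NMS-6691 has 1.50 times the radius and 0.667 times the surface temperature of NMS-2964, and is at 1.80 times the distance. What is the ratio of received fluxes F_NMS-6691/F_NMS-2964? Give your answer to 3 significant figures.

0.137

L_NMS-6691/L_NMS-2964 = (R_NMS-6691/R_NMS-2964)²(T_NMS-6691/T_NMS-2964)⁴ = (1.50)² × (0.667)⁴ = 0.4453.
F_NMS-6691/F_NMS-2964 = (L_NMS-6691/L_NMS-2964)/(d_NMS-6691/d_NMS-2964)² = 0.4453 / (1.80)² = 0.1374.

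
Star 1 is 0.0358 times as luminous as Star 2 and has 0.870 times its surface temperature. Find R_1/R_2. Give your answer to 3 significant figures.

L ∝ R²T⁴ gives R ∝ √L / T², so
R_1/R_2 = √(0.0358) / (0.870)² = 0.1892 / 0.7569 = 0.2500.

0.250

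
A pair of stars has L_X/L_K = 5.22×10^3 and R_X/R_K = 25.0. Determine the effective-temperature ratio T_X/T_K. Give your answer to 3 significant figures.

1.70

L ∝ R²T⁴ gives T ∝ (L/R²)^(1/4), so
T_X/T_K = (5.22×10^3 / 25.0²)^(1/4) = (8.352)^(1/4) = 1.700.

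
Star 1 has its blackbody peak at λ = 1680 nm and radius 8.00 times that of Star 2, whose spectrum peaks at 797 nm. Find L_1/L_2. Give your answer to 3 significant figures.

3.24

Wien's law gives T ∝ 1/λ_max, so T_1/T_2 = λ_2/λ_1 = 797/1680 = 0.4744.
Then L ∝ R²T⁴ gives L_1/L_2 = (8.00)² × (0.4744)⁴ = 64.00 × 0.05065 = 3.242.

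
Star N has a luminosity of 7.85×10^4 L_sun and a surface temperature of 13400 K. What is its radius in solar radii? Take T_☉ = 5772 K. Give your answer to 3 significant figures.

R/R_☉ = √(L/L_☉) / (T/T_☉)² = √(7.85×10^4) / (2.322)²
       = 280.2 / 5.390 = 51.98.

52.0 solar radii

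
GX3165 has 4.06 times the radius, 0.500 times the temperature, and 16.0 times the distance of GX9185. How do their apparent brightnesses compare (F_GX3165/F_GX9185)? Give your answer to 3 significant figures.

L_GX3165/L_GX9185 = (R_GX3165/R_GX9185)²(T_GX3165/T_GX9185)⁴ = (4.06)² × (0.500)⁴ = 1.030.
F_GX3165/F_GX9185 = (L_GX3165/L_GX9185)/(d_GX3165/d_GX9185)² = 1.030 / (16.0)² = 0.004024.

0.00402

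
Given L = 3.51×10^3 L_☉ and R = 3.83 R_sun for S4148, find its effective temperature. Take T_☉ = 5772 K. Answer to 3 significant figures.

T/T_☉ = (L/L_☉)^(1/4) / (R/R_☉)^(1/2)
T = 5772 × (3.51×10^3)^(1/4) / √(3.83) = 5772 × 7.697 / 1.957 = 2.270×10^4 K.

2.27×10^4 K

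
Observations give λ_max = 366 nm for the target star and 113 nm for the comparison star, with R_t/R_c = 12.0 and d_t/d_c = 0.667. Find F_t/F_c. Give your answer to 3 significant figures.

2.94

Wien's law: T_t/T_c = λ_c/λ_t = 113/366 = 0.3087.
L_t/L_c = (R_t/R_c)²(T_t/T_c)⁴ = (12.0)²(0.3087)⁴ = 1.308.
F_t/F_c = (L_t/L_c)/(d_t/d_c)² = 1.308/(0.667)² = 2.941.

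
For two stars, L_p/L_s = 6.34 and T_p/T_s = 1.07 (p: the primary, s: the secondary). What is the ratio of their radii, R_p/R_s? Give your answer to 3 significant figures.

L ∝ R²T⁴ gives R ∝ √L / T², so
R_p/R_s = √(6.34) / (1.07)² = 2.518 / 1.145 = 2.199.

2.20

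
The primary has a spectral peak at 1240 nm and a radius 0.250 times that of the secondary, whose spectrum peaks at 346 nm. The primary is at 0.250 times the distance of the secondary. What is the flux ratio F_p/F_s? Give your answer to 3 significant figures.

Wien's law: T_p/T_s = λ_s/λ_p = 346/1240 = 0.2790.
L_p/L_s = (R_p/R_s)²(T_p/T_s)⁴ = (0.250)²(0.2790)⁴ = 3.789×10^-4.
F_p/F_s = (L_p/L_s)/(d_p/d_s)² = 3.789×10^-4/(0.250)² = 0.006062.

0.00606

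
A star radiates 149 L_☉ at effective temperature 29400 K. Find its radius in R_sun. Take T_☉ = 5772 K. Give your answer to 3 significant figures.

0.470 R_sun

R/R_☉ = √(L/L_☉) / (T/T_☉)² = √(149) / (5.094)²
       = 12.21 / 25.94 = 0.4705.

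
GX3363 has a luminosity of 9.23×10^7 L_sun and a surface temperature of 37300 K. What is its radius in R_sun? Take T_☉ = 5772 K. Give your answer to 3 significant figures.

R/R_☉ = √(L/L_☉) / (T/T_☉)² = √(9.23×10^7) / (6.462)²
       = 9607 / 41.76 = 230.1.

230 R_sun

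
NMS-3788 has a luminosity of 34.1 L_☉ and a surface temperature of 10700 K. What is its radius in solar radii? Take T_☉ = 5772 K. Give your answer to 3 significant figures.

R/R_☉ = √(L/L_☉) / (T/T_☉)² = √(34.1) / (1.854)²
       = 5.840 / 3.436 = 1.699.

1.70 solar radii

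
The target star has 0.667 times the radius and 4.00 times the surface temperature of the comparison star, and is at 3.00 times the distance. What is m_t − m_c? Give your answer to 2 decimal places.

L_t/L_c = (0.667)²(4.00)⁴ = 113.9.
F_t/F_c = (L_t/L_c)/(d_t/d_c)² = 113.9/9.000 = 12.65.
m_t − m_c = −2.5 log₁₀(12.65) = -2.76.

-2.76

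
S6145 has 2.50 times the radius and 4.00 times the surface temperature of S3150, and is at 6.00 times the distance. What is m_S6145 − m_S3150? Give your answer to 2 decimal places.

-4.12

L_S6145/L_S3150 = (2.50)²(4.00)⁴ = 1600.
F_S6145/F_S3150 = (L_S6145/L_S3150)/(d_S6145/d_S3150)² = 1600/36.00 = 44.44.
m_S6145 − m_S3150 = −2.5 log₁₀(44.44) = -4.12.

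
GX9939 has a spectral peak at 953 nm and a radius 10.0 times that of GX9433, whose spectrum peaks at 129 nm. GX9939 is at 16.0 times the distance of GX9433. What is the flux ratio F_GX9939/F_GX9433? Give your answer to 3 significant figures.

Wien's law: T_GX9939/T_GX9433 = λ_GX9433/λ_GX9939 = 129/953 = 0.1354.
L_GX9939/L_GX9433 = (R_GX9939/R_GX9433)²(T_GX9939/T_GX9433)⁴ = (10.0)²(0.1354)⁴ = 0.03357.
F_GX9939/F_GX9433 = (L_GX9939/L_GX9433)/(d_GX9939/d_GX9433)² = 0.03357/(16.0)² = 1.311×10^-4.

1.31×10^-4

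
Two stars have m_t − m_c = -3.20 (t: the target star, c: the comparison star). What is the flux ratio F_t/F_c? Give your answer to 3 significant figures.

19.1

F_t/F_c = 10^(−(m_t − m_c)/2.5) = 10^(3.20/2.5) = 10^1.280 = 19.05.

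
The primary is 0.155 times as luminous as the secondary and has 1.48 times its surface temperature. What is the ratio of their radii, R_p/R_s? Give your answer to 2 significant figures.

0.18

L ∝ R²T⁴ gives R ∝ √L / T², so
R_p/R_s = √(0.155) / (1.48)² = 0.3937 / 2.190 = 0.1797.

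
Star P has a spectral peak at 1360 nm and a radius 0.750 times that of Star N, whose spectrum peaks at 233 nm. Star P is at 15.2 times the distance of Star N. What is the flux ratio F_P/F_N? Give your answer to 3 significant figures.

2.10×10^-6

Wien's law: T_P/T_N = λ_N/λ_P = 233/1360 = 0.1713.
L_P/L_N = (R_P/R_N)²(T_P/T_N)⁴ = (0.750)²(0.1713)⁴ = 4.846×10^-4.
F_P/F_N = (L_P/L_N)/(d_P/d_N)² = 4.846×10^-4/(15.2)² = 2.098×10^-6.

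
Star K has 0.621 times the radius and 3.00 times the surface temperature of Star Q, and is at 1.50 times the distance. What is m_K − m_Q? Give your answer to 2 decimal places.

-2.86

L_K/L_Q = (0.621)²(3.00)⁴ = 31.24.
F_K/F_Q = (L_K/L_Q)/(d_K/d_Q)² = 31.24/2.250 = 13.88.
m_K − m_Q = −2.5 log₁₀(13.88) = -2.86.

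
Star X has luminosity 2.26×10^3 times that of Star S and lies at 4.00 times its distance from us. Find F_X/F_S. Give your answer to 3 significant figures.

F = L/(4πd²), so F_X/F_S = (L_X/L_S) / (d_X/d_S)²
= 2.26×10^3 / (4.00)² = 2.26×10^3 / 16.00 = 141.2.

141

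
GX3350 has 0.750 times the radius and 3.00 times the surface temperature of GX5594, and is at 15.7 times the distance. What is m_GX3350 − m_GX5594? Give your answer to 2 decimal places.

L_GX3350/L_GX5594 = (0.750)²(3.00)⁴ = 45.56.
F_GX3350/F_GX5594 = (L_GX3350/L_GX5594)/(d_GX3350/d_GX5594)² = 45.56/246.5 = 0.1848.
m_GX3350 − m_GX5594 = −2.5 log₁₀(0.1848) = 1.83.

1.83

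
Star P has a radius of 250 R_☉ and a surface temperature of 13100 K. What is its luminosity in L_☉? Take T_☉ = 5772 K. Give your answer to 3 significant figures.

1.66×10^6 L_☉

L/L_☉ = (R/R_☉)² (T/T_☉)⁴ = (250)² × (13100/5772)⁴
       = 6.250×10^4 × (2.270)⁴ = 6.250×10^4 × 26.53 = 1.658×10^6.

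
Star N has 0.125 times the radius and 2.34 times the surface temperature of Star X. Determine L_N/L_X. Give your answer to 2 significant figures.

From the Stefan–Boltzmann law, L ∝ R²T⁴, so
L_N/L_X = (R_N/R_X)² (T_N/T_X)⁴ = (0.125)² × (2.34)⁴ = 0.01562 × 29.98 = 0.4685.

0.47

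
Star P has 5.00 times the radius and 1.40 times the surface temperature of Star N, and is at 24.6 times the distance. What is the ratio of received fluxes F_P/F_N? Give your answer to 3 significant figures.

0.159

L_P/L_N = (R_P/R_N)²(T_P/T_N)⁴ = (5.00)² × (1.40)⁴ = 96.04.
F_P/F_N = (L_P/L_N)/(d_P/d_N)² = 96.04 / (24.6)² = 0.1587.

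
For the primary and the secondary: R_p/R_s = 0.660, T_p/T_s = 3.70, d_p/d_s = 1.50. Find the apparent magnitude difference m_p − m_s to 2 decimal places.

-3.90

L_p/L_s = (0.660)²(3.70)⁴ = 81.64.
F_p/F_s = (L_p/L_s)/(d_p/d_s)² = 81.64/2.250 = 36.28.
m_p − m_s = −2.5 log₁₀(36.28) = -3.90.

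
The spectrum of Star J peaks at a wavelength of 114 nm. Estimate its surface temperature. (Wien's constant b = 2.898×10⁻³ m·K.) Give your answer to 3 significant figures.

2.54×10^4 K

T = b/λ_max = 2.898×10⁻³ / (114×10⁻⁹) = 2.542×10^4 K.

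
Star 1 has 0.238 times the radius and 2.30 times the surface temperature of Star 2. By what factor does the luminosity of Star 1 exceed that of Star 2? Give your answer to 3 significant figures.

1.59

From the Stefan–Boltzmann law, L ∝ R²T⁴, so
L_1/L_2 = (R_1/R_2)² (T_1/T_2)⁴ = (0.238)² × (2.30)⁴ = 0.05664 × 27.98 = 1.585.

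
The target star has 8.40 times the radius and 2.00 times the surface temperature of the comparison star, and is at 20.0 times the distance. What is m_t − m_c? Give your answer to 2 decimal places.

-1.13

L_t/L_c = (8.40)²(2.00)⁴ = 1129.
F_t/F_c = (L_t/L_c)/(d_t/d_c)² = 1129/400.0 = 2.822.
m_t − m_c = −2.5 log₁₀(2.822) = -1.13.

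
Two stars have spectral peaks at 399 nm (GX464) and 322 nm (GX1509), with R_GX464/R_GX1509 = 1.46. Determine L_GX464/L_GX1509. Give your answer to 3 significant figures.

0.904

Wien's law gives T ∝ 1/λ_max, so T_GX464/T_GX1509 = λ_GX1509/λ_GX464 = 322/399 = 0.8070.
Then L ∝ R²T⁴ gives L_GX464/L_GX1509 = (1.46)² × (0.8070)⁴ = 2.132 × 0.4242 = 0.9041.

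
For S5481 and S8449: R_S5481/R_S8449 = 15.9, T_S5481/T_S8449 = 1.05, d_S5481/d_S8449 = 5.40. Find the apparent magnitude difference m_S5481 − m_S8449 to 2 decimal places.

L_S5481/L_S8449 = (15.9)²(1.05)⁴ = 307.3.
F_S5481/F_S8449 = (L_S5481/L_S8449)/(d_S5481/d_S8449)² = 307.3/29.16 = 10.54.
m_S5481 − m_S8449 = −2.5 log₁₀(10.54) = -2.56.

-2.56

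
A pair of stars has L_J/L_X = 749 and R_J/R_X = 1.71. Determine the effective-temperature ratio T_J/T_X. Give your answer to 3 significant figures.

4.00

L ∝ R²T⁴ gives T ∝ (L/R²)^(1/4), so
T_J/T_X = (749 / 1.71²)^(1/4) = (256.1)^(1/4) = 4.001.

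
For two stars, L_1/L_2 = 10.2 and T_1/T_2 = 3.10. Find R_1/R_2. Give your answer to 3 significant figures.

L ∝ R²T⁴ gives R ∝ √L / T², so
R_1/R_2 = √(10.2) / (3.10)² = 3.194 / 9.610 = 0.3323.

0.332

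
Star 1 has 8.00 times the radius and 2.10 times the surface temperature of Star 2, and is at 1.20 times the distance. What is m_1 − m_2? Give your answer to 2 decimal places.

L_1/L_2 = (8.00)²(2.10)⁴ = 1245.
F_1/F_2 = (L_1/L_2)/(d_1/d_2)² = 1245/1.440 = 864.4.
m_1 − m_2 = −2.5 log₁₀(864.4) = -7.34.

-7.34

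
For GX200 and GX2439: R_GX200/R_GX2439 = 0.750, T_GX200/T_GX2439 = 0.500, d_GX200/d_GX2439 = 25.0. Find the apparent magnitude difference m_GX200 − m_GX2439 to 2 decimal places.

10.62

L_GX200/L_GX2439 = (0.750)²(0.500)⁴ = 0.03516.
F_GX200/F_GX2439 = (L_GX200/L_GX2439)/(d_GX200/d_GX2439)² = 0.03516/625.0 = 5.625×10^-5.
m_GX200 − m_GX2439 = −2.5 log₁₀(5.625×10^-5) = 10.62.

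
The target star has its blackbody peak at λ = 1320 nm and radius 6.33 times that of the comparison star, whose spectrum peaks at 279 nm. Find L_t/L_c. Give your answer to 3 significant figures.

0.0800

Wien's law gives T ∝ 1/λ_max, so T_t/T_c = λ_c/λ_t = 279/1320 = 0.2114.
Then L ∝ R²T⁴ gives L_t/L_c = (6.33)² × (0.2114)⁴ = 40.07 × 0.001996 = 0.07997.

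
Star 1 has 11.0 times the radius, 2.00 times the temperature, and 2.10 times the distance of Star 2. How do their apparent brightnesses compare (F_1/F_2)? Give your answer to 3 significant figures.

439

L_1/L_2 = (R_1/R_2)²(T_1/T_2)⁴ = (11.0)² × (2.00)⁴ = 1936.
F_1/F_2 = (L_1/L_2)/(d_1/d_2)² = 1936 / (2.10)² = 439.0.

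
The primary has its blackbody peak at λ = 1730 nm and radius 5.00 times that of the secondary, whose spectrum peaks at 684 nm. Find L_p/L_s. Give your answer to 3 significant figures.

0.611

Wien's law gives T ∝ 1/λ_max, so T_p/T_s = λ_s/λ_p = 684/1730 = 0.3954.
Then L ∝ R²T⁴ gives L_p/L_s = (5.00)² × (0.3954)⁴ = 25.00 × 0.02444 = 0.6109.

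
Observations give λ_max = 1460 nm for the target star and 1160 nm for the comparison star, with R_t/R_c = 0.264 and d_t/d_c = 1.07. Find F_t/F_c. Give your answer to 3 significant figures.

0.0243

Wien's law: T_t/T_c = λ_c/λ_t = 1160/1460 = 0.7945.
L_t/L_c = (R_t/R_c)²(T_t/T_c)⁴ = (0.264)²(0.7945)⁴ = 0.02777.
F_t/F_c = (L_t/L_c)/(d_t/d_c)² = 0.02777/(1.07)² = 0.02426.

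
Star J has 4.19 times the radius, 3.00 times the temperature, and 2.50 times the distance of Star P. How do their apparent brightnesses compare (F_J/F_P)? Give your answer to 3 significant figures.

L_J/L_P = (R_J/R_P)²(T_J/T_P)⁴ = (4.19)² × (3.00)⁴ = 1422.
F_J/F_P = (L_J/L_P)/(d_J/d_P)² = 1422 / (2.50)² = 227.5.

228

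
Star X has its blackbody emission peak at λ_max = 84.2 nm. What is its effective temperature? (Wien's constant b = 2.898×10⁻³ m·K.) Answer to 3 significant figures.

3.44×10^4 K

T = b/λ_max = 2.898×10⁻³ / (84.2×10⁻⁹) = 3.442×10^4 K.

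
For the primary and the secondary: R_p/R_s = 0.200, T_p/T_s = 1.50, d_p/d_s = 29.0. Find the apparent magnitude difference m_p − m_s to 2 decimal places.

L_p/L_s = (0.200)²(1.50)⁴ = 0.2025.
F_p/F_s = (L_p/L_s)/(d_p/d_s)² = 0.2025/841.0 = 2.408×10^-4.
m_p − m_s = −2.5 log₁₀(2.408×10^-4) = 9.05.

9.05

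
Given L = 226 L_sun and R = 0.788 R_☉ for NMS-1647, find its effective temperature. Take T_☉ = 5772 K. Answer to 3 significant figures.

2.52×10^4 K

T/T_☉ = (L/L_☉)^(1/4) / (R/R_☉)^(1/2)
T = 5772 × (226)^(1/4) / √(0.788) = 5772 × 3.877 / 0.8877 = 2.521×10^4 K.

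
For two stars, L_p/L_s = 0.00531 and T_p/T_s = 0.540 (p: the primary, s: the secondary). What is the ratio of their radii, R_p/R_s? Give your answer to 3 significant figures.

0.250

L ∝ R²T⁴ gives R ∝ √L / T², so
R_p/R_s = √(0.00531) / (0.540)² = 0.07287 / 0.2916 = 0.2499.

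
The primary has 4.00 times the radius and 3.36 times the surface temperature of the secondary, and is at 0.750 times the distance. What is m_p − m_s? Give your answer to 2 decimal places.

L_p/L_s = (4.00)²(3.36)⁴ = 2039.
F_p/F_s = (L_p/L_s)/(d_p/d_s)² = 2039/0.5625 = 3625.
m_p − m_s = −2.5 log₁₀(3625) = -8.90.

-8.90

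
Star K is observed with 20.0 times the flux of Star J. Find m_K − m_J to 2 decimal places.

m_K − m_J = −2.5 log₁₀(F_K/F_J) = −2.5 log₁₀(20.0) = −2.5 × (1.301) = -3.253.

-3.25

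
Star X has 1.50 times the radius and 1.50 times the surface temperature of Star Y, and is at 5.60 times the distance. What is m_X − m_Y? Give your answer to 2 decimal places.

L_X/L_Y = (1.50)²(1.50)⁴ = 11.39.
F_X/F_Y = (L_X/L_Y)/(d_X/d_Y)² = 11.39/31.36 = 0.3632.
m_X − m_Y = −2.5 log₁₀(0.3632) = 1.10.

1.10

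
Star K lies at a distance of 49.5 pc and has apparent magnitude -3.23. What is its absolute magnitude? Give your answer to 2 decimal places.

M = m − 5 log₁₀(d/10 pc) = -3.23 − 5 log₁₀(49.5/10)
  = -3.23 − 5 × 0.695 = -3.23 − 3.47 = -6.70.

-6.70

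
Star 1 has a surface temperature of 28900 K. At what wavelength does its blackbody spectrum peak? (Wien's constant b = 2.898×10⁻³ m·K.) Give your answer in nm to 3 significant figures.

λ_max = b/T = 2.898×10⁻³ / 28900 = 1.00×10^-7 m = 100.3 nm.

100 nm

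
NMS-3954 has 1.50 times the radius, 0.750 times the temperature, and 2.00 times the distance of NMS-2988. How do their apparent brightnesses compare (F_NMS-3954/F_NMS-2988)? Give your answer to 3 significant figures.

0.178

L_NMS-3954/L_NMS-2988 = (R_NMS-3954/R_NMS-2988)²(T_NMS-3954/T_NMS-2988)⁴ = (1.50)² × (0.750)⁴ = 0.7119.
F_NMS-3954/F_NMS-2988 = (L_NMS-3954/L_NMS-2988)/(d_NMS-3954/d_NMS-2988)² = 0.7119 / (2.00)² = 0.1780.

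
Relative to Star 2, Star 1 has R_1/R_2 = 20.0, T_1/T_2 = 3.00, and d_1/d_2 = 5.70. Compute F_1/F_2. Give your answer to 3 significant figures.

L_1/L_2 = (R_1/R_2)²(T_1/T_2)⁴ = (20.0)² × (3.00)⁴ = 3.240×10^4.
F_1/F_2 = (L_1/L_2)/(d_1/d_2)² = 3.240×10^4 / (5.70)² = 997.2.

997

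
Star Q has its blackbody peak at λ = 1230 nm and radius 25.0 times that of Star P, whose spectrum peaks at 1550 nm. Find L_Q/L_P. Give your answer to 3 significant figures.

Wien's law gives T ∝ 1/λ_max, so T_Q/T_P = λ_P/λ_Q = 1550/1230 = 1.260.
Then L ∝ R²T⁴ gives L_Q/L_P = (25.0)² × (1.260)⁴ = 625.0 × 2.522 = 1576.

1.58×10^3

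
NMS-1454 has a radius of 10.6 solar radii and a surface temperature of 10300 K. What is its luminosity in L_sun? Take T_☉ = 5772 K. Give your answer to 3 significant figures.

1.14×10^3 L_sun

L/L_☉ = (R/R_☉)² (T/T_☉)⁴ = (10.6)² × (10300/5772)⁴
       = 112.4 × (1.784)⁴ = 112.4 × 10.14 = 1139.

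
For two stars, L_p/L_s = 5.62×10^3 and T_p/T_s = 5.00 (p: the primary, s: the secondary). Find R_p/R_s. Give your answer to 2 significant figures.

L ∝ R²T⁴ gives R ∝ √L / T², so
R_p/R_s = √(5.62×10^3) / (5.00)² = 74.97 / 25.00 = 2.999.

3.0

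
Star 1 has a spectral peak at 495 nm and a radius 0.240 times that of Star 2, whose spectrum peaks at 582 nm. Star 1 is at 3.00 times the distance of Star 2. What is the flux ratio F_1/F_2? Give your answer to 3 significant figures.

Wien's law: T_1/T_2 = λ_2/λ_1 = 582/495 = 1.176.
L_1/L_2 = (R_1/R_2)²(T_1/T_2)⁴ = (0.240)²(1.176)⁴ = 0.1101.
F_1/F_2 = (L_1/L_2)/(d_1/d_2)² = 0.1101/(3.00)² = 0.01223.

0.0122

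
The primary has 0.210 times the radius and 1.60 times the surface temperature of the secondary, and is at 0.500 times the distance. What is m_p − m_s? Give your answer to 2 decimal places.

-0.16

L_p/L_s = (0.210)²(1.60)⁴ = 0.2890.
F_p/F_s = (L_p/L_s)/(d_p/d_s)² = 0.2890/0.2500 = 1.156.
m_p − m_s = −2.5 log₁₀(1.156) = -0.16.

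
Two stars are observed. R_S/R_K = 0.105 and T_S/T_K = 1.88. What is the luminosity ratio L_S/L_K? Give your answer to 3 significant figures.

From the Stefan–Boltzmann law, L ∝ R²T⁴, so
L_S/L_K = (R_S/R_K)² (T_S/T_K)⁴ = (0.105)² × (1.88)⁴ = 0.01102 × 12.49 = 0.1377.

0.138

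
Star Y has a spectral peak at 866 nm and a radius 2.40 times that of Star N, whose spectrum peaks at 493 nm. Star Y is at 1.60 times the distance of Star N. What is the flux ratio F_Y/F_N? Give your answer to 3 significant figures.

0.236

Wien's law: T_Y/T_N = λ_N/λ_Y = 493/866 = 0.5693.
L_Y/L_N = (R_Y/R_N)²(T_Y/T_N)⁴ = (2.40)²(0.5693)⁴ = 0.6050.
F_Y/F_N = (L_Y/L_N)/(d_Y/d_N)² = 0.6050/(1.60)² = 0.2363.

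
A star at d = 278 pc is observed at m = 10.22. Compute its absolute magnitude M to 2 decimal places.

M = m − 5 log₁₀(d/10 pc) = 10.22 − 5 log₁₀(278/10)
  = 10.22 − 5 × 1.444 = 10.22 − 7.22 = 3.00.

3.00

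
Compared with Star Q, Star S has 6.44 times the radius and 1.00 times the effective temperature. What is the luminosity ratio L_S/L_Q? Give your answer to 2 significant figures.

From the Stefan–Boltzmann law, L ∝ R²T⁴, so
L_S/L_Q = (R_S/R_Q)² (T_S/T_Q)⁴ = (6.44)² × (1.00)⁴ = 41.47 × 1.000 = 41.47.

41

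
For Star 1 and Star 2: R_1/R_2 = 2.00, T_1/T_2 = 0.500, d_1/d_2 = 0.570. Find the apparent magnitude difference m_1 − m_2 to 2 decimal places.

L_1/L_2 = (2.00)²(0.500)⁴ = 0.2500.
F_1/F_2 = (L_1/L_2)/(d_1/d_2)² = 0.2500/0.3249 = 0.7695.
m_1 − m_2 = −2.5 log₁₀(0.7695) = 0.28.

0.28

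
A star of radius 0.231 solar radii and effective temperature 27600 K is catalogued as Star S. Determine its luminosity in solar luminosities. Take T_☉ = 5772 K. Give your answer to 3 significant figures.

27.9 solar luminosities

L/L_☉ = (R/R_☉)² (T/T_☉)⁴ = (0.231)² × (27600/5772)⁴
       = 0.05336 × (4.782)⁴ = 0.05336 × 522.8 = 27.90.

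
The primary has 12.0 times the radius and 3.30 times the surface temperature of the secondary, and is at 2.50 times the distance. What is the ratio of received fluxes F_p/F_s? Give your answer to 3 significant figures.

L_p/L_s = (R_p/R_s)²(T_p/T_s)⁴ = (12.0)² × (3.30)⁴ = 1.708×10^4.
F_p/F_s = (L_p/L_s)/(d_p/d_s)² = 1.708×10^4 / (2.50)² = 2732.

2.73×10^3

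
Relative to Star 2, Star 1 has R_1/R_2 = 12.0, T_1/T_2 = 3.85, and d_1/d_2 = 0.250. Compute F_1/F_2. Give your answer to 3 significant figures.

L_1/L_2 = (R_1/R_2)²(T_1/T_2)⁴ = (12.0)² × (3.85)⁴ = 3.164×10^4.
F_1/F_2 = (L_1/L_2)/(d_1/d_2)² = 3.164×10^4 / (0.250)² = 5.062×10^5.

5.06×10^5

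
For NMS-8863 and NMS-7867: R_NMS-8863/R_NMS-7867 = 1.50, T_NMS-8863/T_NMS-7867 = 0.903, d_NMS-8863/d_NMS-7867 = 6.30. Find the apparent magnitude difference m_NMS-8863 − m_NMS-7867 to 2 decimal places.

3.56

L_NMS-8863/L_NMS-7867 = (1.50)²(0.903)⁴ = 1.496.
F_NMS-8863/F_NMS-7867 = (L_NMS-8863/L_NMS-7867)/(d_NMS-8863/d_NMS-7867)² = 1.496/39.69 = 0.03769.
m_NMS-8863 − m_NMS-7867 = −2.5 log₁₀(0.03769) = 3.56.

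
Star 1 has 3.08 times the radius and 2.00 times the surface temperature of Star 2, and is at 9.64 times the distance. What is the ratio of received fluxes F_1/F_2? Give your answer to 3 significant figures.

L_1/L_2 = (R_1/R_2)²(T_1/T_2)⁴ = (3.08)² × (2.00)⁴ = 151.8.
F_1/F_2 = (L_1/L_2)/(d_1/d_2)² = 151.8 / (9.64)² = 1.633.

1.63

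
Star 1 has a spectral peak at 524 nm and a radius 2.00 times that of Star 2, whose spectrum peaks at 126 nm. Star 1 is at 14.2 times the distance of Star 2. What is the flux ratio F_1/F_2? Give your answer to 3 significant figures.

6.63×10^-5

Wien's law: T_1/T_2 = λ_2/λ_1 = 126/524 = 0.2405.
L_1/L_2 = (R_1/R_2)²(T_1/T_2)⁴ = (2.00)²(0.2405)⁴ = 0.01337.
F_1/F_2 = (L_1/L_2)/(d_1/d_2)² = 0.01337/(14.2)² = 6.632×10^-5.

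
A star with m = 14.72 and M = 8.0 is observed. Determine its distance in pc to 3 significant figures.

221 pc

m − M = 5 log₁₀(d/10 pc)
14.72 − (8.0) = 6.72 = 5 log₁₀(d/10)
d = 10 × 10^(6.72/5) = 10 × 10^1.344 = 220.8 pc.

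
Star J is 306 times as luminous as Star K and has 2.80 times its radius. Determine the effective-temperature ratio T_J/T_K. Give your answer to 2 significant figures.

2.5

L ∝ R²T⁴ gives T ∝ (L/R²)^(1/4), so
T_J/T_K = (306 / 2.80²)^(1/4) = (39.03)^(1/4) = 2.499.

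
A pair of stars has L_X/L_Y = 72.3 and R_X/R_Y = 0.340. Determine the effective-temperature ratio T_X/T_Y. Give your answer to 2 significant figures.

5.0

L ∝ R²T⁴ gives T ∝ (L/R²)^(1/4), so
T_X/T_Y = (72.3 / 0.340²)^(1/4) = (625.4)^(1/4) = 5.001.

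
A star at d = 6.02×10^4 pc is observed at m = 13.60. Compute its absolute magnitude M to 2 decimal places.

-5.30

M = m − 5 log₁₀(d/10 pc) = 13.60 − 5 log₁₀(6.02×10^4/10)
  = 13.60 − 5 × 3.780 = 13.60 − 18.90 = -5.30.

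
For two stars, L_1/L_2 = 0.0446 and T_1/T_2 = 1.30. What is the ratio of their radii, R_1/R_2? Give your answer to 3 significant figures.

L ∝ R²T⁴ gives R ∝ √L / T², so
R_1/R_2 = √(0.0446) / (1.30)² = 0.2112 / 1.690 = 0.1250.

0.125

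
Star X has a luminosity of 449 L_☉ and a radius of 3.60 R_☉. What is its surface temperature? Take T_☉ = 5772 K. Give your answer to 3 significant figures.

1.40×10^4 K

T/T_☉ = (L/L_☉)^(1/4) / (R/R_☉)^(1/2)
T = 5772 × (449)^(1/4) / √(3.60) = 5772 × 4.603 / 1.897 = 1.400×10^4 K.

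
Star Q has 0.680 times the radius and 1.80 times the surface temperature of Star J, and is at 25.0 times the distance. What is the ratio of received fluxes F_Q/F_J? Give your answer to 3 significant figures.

L_Q/L_J = (R_Q/R_J)²(T_Q/T_J)⁴ = (0.680)² × (1.80)⁴ = 4.854.
F_Q/F_J = (L_Q/L_J)/(d_Q/d_J)² = 4.854 / (25.0)² = 0.007767.

0.00777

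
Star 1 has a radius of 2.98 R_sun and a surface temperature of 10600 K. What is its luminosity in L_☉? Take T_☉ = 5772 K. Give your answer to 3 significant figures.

101 L_☉

L/L_☉ = (R/R_☉)² (T/T_☉)⁴ = (2.98)² × (10600/5772)⁴
       = 8.880 × (1.836)⁴ = 8.880 × 11.37 = 101.0.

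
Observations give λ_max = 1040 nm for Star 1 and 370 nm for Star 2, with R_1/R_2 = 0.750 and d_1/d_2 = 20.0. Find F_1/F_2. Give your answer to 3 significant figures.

Wien's law: T_1/T_2 = λ_2/λ_1 = 370/1040 = 0.3558.
L_1/L_2 = (R_1/R_2)²(T_1/T_2)⁴ = (0.750)²(0.3558)⁴ = 0.009011.
F_1/F_2 = (L_1/L_2)/(d_1/d_2)² = 0.009011/(20.0)² = 2.253×10^-5.

2.25×10^-5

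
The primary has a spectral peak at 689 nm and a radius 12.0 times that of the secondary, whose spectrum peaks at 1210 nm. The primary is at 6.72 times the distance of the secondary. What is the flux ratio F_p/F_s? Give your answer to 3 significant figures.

30.3

Wien's law: T_p/T_s = λ_s/λ_p = 1210/689 = 1.756.
L_p/L_s = (R_p/R_s)²(T_p/T_s)⁴ = (12.0)²(1.756)⁴ = 1370.
F_p/F_s = (L_p/L_s)/(d_p/d_s)² = 1370/(6.72)² = 30.33.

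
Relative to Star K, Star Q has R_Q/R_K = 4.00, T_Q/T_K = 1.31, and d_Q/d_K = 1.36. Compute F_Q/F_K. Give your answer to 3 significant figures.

L_Q/L_K = (R_Q/R_K)²(T_Q/T_K)⁴ = (4.00)² × (1.31)⁴ = 47.12.
F_Q/F_K = (L_Q/L_K)/(d_Q/d_K)² = 47.12 / (1.36)² = 25.48.

25.5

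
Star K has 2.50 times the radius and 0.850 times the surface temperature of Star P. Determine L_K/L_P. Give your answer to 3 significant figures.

From the Stefan–Boltzmann law, L ∝ R²T⁴, so
L_K/L_P = (R_K/R_P)² (T_K/T_P)⁴ = (2.50)² × (0.850)⁴ = 6.250 × 0.5220 = 3.263.

3.26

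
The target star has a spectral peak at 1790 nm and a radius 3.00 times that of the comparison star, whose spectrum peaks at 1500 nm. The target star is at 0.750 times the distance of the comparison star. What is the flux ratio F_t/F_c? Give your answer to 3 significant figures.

7.89

Wien's law: T_t/T_c = λ_c/λ_t = 1500/1790 = 0.8380.
L_t/L_c = (R_t/R_c)²(T_t/T_c)⁴ = (3.00)²(0.8380)⁴ = 4.438.
F_t/F_c = (L_t/L_c)/(d_t/d_c)² = 4.438/(0.750)² = 7.890.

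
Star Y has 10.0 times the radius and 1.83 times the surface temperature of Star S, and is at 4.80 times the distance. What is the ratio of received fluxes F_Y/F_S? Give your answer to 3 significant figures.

48.7

L_Y/L_S = (R_Y/R_S)²(T_Y/T_S)⁴ = (10.0)² × (1.83)⁴ = 1122.
F_Y/F_S = (L_Y/L_S)/(d_Y/d_S)² = 1122 / (4.80)² = 48.68.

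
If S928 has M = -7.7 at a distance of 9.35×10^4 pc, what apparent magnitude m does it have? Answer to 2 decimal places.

m = M + 5 log₁₀(d/10 pc) = -7.7 + 5 log₁₀(9.35×10^4/10)
  = -7.7 + 5 × 3.971 = -7.7 + 19.85 = 12.15.

12.15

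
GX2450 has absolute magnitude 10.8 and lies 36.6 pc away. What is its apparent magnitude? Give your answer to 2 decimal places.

13.62

m = M + 5 log₁₀(d/10 pc) = 10.8 + 5 log₁₀(36.6/10)
  = 10.8 + 5 × 0.563 = 10.8 + 2.82 = 13.62.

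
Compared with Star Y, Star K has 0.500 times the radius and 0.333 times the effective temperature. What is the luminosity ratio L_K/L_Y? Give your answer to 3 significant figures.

From the Stefan–Boltzmann law, L ∝ R²T⁴, so
L_K/L_Y = (R_K/R_Y)² (T_K/T_Y)⁴ = (0.500)² × (0.333)⁴ = 0.2500 × 0.01230 = 0.003074.

0.00307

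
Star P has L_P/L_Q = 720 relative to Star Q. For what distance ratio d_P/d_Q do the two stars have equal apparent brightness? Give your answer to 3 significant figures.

Equal flux requires L_P/d_P² = L_Q/d_Q², so d_P/d_Q = √(L_P/L_Q)
= √(720) = 26.83.

26.8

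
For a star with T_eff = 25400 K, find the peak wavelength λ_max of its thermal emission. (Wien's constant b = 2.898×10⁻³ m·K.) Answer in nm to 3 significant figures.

λ_max = b/T = 2.898×10⁻³ / 25400 = 1.14×10^-7 m = 114.1 nm.

114 nm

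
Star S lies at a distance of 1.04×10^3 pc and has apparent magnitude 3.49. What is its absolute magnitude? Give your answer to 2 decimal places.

-6.60

M = m − 5 log₁₀(d/10 pc) = 3.49 − 5 log₁₀(1.04×10^3/10)
  = 3.49 − 5 × 2.017 = 3.49 − 10.09 = -6.60.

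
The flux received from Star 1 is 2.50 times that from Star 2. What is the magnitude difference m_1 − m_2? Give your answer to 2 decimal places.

m_1 − m_2 = −2.5 log₁₀(F_1/F_2) = −2.5 log₁₀(2.50) = −2.5 × (0.398) = -0.995.

-0.99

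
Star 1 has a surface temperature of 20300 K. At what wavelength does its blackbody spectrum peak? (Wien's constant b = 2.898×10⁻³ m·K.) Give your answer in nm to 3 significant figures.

λ_max = b/T = 2.898×10⁻³ / 20300 = 1.43×10^-7 m = 142.8 nm.

143 nm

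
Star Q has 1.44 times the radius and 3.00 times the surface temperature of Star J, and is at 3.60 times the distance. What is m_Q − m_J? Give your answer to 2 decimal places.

L_Q/L_J = (1.44)²(3.00)⁴ = 168.0.
F_Q/F_J = (L_Q/L_J)/(d_Q/d_J)² = 168.0/12.96 = 12.96.
m_Q − m_J = −2.5 log₁₀(12.96) = -2.78.

-2.78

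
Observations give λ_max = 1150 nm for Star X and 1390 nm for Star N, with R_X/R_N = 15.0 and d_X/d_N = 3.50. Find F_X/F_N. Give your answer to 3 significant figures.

39.2

Wien's law: T_X/T_N = λ_N/λ_X = 1390/1150 = 1.209.
L_X/L_N = (R_X/R_N)²(T_X/T_N)⁴ = (15.0)²(1.209)⁴ = 480.2.
F_X/F_N = (L_X/L_N)/(d_X/d_N)² = 480.2/(3.50)² = 39.20.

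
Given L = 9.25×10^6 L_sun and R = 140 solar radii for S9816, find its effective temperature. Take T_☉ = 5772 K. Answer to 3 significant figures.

2.69×10^4 K

T/T_☉ = (L/L_☉)^(1/4) / (R/R_☉)^(1/2)
T = 5772 × (9.25×10^6)^(1/4) / √(140) = 5772 × 55.15 / 11.83 = 2.690×10^4 K.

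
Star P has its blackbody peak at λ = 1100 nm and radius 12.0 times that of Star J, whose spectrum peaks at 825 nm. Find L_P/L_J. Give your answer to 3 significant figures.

45.6

Wien's law gives T ∝ 1/λ_max, so T_P/T_J = λ_J/λ_P = 825/1100 = 0.7500.
Then L ∝ R²T⁴ gives L_P/L_J = (12.0)² × (0.7500)⁴ = 144.0 × 0.3164 = 45.56.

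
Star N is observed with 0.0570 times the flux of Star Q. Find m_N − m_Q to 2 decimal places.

m_N − m_Q = −2.5 log₁₀(F_N/F_Q) = −2.5 log₁₀(0.0570) = −2.5 × (-1.244) = 3.110.

3.11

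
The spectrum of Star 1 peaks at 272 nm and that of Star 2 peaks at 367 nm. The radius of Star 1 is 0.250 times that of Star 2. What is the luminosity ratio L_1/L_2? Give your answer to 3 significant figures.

Wien's law gives T ∝ 1/λ_max, so T_1/T_2 = λ_2/λ_1 = 367/272 = 1.349.
Then L ∝ R²T⁴ gives L_1/L_2 = (0.250)² × (1.349)⁴ = 0.06250 × 3.314 = 0.2071.

0.207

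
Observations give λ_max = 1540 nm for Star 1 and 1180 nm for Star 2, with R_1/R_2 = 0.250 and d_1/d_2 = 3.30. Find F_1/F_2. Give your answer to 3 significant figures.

Wien's law: T_1/T_2 = λ_2/λ_1 = 1180/1540 = 0.7662.
L_1/L_2 = (R_1/R_2)²(T_1/T_2)⁴ = (0.250)²(0.7662)⁴ = 0.02154.
F_1/F_2 = (L_1/L_2)/(d_1/d_2)² = 0.02154/(3.30)² = 0.001978.

0.00198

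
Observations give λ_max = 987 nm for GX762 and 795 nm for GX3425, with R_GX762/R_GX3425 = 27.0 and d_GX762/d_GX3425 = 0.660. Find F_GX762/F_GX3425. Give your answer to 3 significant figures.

Wien's law: T_GX762/T_GX3425 = λ_GX3425/λ_GX762 = 795/987 = 0.8055.
L_GX762/L_GX3425 = (R_GX762/R_GX3425)²(T_GX762/T_GX3425)⁴ = (27.0)²(0.8055)⁴ = 306.9.
F_GX762/F_GX3425 = (L_GX762/L_GX3425)/(d_GX762/d_GX3425)² = 306.9/(0.660)² = 704.4.

704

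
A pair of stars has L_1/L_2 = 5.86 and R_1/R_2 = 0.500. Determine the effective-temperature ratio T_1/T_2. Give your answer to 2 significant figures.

2.2

L ∝ R²T⁴ gives T ∝ (L/R²)^(1/4), so
T_1/T_2 = (5.86 / 0.500²)^(1/4) = (23.44)^(1/4) = 2.200.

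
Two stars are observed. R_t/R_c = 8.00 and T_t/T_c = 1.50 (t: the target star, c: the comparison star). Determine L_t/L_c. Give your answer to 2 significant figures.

3.2×10^2

From the Stefan–Boltzmann law, L ∝ R²T⁴, so
L_t/L_c = (R_t/R_c)² (T_t/T_c)⁴ = (8.00)² × (1.50)⁴ = 64.00 × 5.062 = 324.0.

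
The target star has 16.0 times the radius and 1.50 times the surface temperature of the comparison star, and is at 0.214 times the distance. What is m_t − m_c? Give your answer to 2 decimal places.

L_t/L_c = (16.0)²(1.50)⁴ = 1296.
F_t/F_c = (L_t/L_c)/(d_t/d_c)² = 1296/0.04580 = 2.830×10^4.
m_t − m_c = −2.5 log₁₀(2.830×10^4) = -11.13.

-11.13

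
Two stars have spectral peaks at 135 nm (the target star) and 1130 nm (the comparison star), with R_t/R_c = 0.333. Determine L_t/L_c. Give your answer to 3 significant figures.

Wien's law gives T ∝ 1/λ_max, so T_t/T_c = λ_c/λ_t = 1130/135 = 8.370.
Then L ∝ R²T⁴ gives L_t/L_c = (0.333)² × (8.370)⁴ = 0.1109 × 4909 = 544.3.

544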